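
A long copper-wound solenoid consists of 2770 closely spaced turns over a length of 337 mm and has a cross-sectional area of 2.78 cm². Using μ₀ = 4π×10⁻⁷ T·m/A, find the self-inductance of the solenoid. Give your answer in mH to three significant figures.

A = 2.78 cm² = 2.780×10^-4 m².
For a long solenoid, L = μ₀N²A/ℓ.
L = (4π×10⁻⁷)(2770)²(2.780×10^-4)/(0.337 m) = 7.954×10^-3 H.

L ≈ 7.95 mH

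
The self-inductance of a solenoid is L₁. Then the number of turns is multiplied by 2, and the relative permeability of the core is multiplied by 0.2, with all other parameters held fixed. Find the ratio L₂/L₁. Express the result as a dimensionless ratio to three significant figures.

L₂/L₁ = 0.800

For a solenoid, L ∝ μᵣN²A/ℓ.
L₂/L₁ = (2)^2 × (0.2) = 0.800.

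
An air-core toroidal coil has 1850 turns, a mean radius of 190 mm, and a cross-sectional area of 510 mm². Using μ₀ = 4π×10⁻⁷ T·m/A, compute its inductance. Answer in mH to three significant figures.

L ≈ 1.84 mH

For a thin toroid, L = μ₀N²A/(2πR).
L = (4π×10⁻⁷)(1850)²(5.100×10^-4) / (2π×0.19 m) = 1.837×10^-3 H.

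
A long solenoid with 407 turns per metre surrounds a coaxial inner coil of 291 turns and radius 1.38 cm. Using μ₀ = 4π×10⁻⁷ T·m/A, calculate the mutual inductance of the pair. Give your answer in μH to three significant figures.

The outer solenoid produces a uniform field B₁ = μ₀n₁I₁ across the inner coil,
so the flux linkage is N₂Φ = N₂B₁A₂ = μ₀n₁N₂A₂·I₁, giving M = μ₀n₁N₂A₂.
A₂ = πr² = π(1.380×10^-2 m)² = 5.983×10^-4 m².
M = (4π×10⁻⁷)(407)(291)(5.983×10^-4) = 8.904×10^-5 H.

M ≈ 89.0 μH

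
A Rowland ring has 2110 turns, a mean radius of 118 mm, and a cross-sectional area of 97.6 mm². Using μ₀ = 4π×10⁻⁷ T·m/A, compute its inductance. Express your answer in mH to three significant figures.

L ≈ 0.736 mH

For a thin toroid, L = μ₀N²A/(2πR).
L = (4π×10⁻⁷)(2110)²(9.760×10^-5) / (2π×0.118 m) = 7.3648×10^-4 H.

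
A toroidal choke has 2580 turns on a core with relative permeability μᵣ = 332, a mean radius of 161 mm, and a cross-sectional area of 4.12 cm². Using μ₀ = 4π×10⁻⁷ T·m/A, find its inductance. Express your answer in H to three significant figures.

For a thin toroid, L = μ₀μᵣN²A/(2πR).
L = (4π×10⁻⁷)(332)(2580)²(4.120×10^-4) / (2π×0.161 m) = 1.131 H.

L ≈ 1.13 H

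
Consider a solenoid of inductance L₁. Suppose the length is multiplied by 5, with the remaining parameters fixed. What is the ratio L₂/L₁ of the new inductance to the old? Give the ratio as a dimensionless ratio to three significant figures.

For a solenoid, L ∝ μᵣN²A/ℓ.
L₂/L₁ = (5)^-1 = 0.200.

L₂/L₁ = 0.200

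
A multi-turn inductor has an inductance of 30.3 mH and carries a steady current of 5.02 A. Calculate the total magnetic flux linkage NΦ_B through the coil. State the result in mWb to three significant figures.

NΦ_B ≈ 152 mWb

From L = NΦ_B/I, the flux linkage is NΦ_B = LI.
NΦ_B = (3.030×10^-2 H)(5.02 A) = 0.1521 Wb.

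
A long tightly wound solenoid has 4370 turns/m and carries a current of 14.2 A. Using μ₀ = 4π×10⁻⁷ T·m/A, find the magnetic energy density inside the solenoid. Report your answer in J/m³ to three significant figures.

B = μ₀nI = (4π×10⁻⁷)(4.370×10^3)(14.2) = 7.798×10^-2 T.
u = B²/(2μ₀) = (7.798×10^-2)²/(2×4π×10⁻⁷) = 2.419×10^3 J/m³.

u ≈ 2420 J/m³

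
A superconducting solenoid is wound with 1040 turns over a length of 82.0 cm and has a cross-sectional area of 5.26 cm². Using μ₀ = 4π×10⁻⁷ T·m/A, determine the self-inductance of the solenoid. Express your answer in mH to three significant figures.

A = 5.26 cm² = 5.260×10^-4 m².
For a long solenoid, L = μ₀N²A/ℓ.
L = (4π×10⁻⁷)(1040)²(5.260×10^-4)/(0.82 m) = 8.719×10^-4 H.

L ≈ 0.872 mH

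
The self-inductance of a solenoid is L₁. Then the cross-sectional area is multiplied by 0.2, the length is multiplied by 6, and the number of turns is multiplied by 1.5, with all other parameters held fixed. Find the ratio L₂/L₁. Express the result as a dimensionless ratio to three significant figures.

L₂/L₁ = 0.0750

For a solenoid, L ∝ μᵣN²A/ℓ.
L₂/L₁ = (0.2) × (6)^-1 × (1.5)^2 = 0.0750.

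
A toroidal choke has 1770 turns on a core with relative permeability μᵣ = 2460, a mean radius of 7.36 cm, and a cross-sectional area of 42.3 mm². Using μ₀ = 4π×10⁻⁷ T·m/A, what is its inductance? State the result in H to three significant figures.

For a thin toroid, L = μ₀μᵣN²A/(2πR).
L = (4π×10⁻⁷)(2460)(1770)²(4.230×10^-5) / (2π×7.360×10^-2 m) = 0.8859 H.

L ≈ 0.886 H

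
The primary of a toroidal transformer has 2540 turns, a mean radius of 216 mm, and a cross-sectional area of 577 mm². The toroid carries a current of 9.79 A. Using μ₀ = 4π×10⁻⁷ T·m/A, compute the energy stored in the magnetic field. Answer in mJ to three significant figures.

U ≈ 165 mJ

L = μ₀N²A/(2πR) = (4π×10⁻⁷)(2540)²(5.770×10^-4)/(2π×0.216) = 3.447×10^-3 H.
U = ½LI² = ½(3.447×10^-3)(9.79)² = 0.1652 J.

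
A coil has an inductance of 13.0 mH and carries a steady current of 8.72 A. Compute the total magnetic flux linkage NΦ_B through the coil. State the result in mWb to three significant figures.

From L = NΦ_B/I, the flux linkage is NΦ_B = LI.
NΦ_B = (1.300×10^-2 H)(8.72 A) = 0.1134 Wb.

NΦ_B ≈ 113 mWb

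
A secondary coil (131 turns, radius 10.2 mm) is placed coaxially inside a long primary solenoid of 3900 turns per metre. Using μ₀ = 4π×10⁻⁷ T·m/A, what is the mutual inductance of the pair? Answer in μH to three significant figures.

M ≈ 210 μH

The outer solenoid produces a uniform field B₁ = μ₀n₁I₁ across the inner coil,
so the flux linkage is N₂Φ = N₂B₁A₂ = μ₀n₁N₂A₂·I₁, giving M = μ₀n₁N₂A₂.
A₂ = πr² = π(1.020×10^-2 m)² = 3.269×10^-4 m².
M = (4π×10⁻⁷)(3900)(131)(3.269×10^-4) = 2.098×10^-4 H.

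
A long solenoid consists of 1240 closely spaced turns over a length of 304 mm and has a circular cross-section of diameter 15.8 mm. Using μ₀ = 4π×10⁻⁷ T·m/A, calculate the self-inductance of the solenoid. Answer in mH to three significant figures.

L ≈ 1.25 mH

A = π(d/2)² = π(7.900×10^-3 m)² = 1.961×10^-4 m².
For a long solenoid, L = μ₀N²A/ℓ.
L = (4π×10⁻⁷)(1240)²(1.961×10^-4)/(0.304 m) = 1.246×10^-3 H.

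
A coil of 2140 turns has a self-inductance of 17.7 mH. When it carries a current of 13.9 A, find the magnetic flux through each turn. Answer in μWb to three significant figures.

From L = NΦ_B/I, the flux per turn is Φ_B = LI/N.
Φ_B = (1.770×10^-2 H)(13.9 A)/2140 = 1.150×10^-4 Wb.

Φ_B ≈ 115 μWb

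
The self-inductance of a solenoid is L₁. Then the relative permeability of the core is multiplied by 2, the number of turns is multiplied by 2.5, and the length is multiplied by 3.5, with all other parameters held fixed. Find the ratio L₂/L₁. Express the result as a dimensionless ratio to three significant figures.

For a solenoid, L ∝ μᵣN²A/ℓ.
L₂/L₁ = (2) × (2.5)^2 × (3.5)^-1 = 3.57.

L₂/L₁ = 3.57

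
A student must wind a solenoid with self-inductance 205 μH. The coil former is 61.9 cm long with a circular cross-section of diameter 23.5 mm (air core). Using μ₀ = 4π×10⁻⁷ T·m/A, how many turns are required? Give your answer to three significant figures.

A = π(d/2)² = π(1.175×10^-2 m)² = 4.337×10^-4 m².
From L = μ₀N²A/ℓ, N = √(Lℓ / (μ₀A)).
N = √[(2.050×10^-4)(0.619) / ((4π×10⁻⁷)×4.337×10^-4)] = √(2.328×10^5) ≈ 482.5.

N ≈ 483 turns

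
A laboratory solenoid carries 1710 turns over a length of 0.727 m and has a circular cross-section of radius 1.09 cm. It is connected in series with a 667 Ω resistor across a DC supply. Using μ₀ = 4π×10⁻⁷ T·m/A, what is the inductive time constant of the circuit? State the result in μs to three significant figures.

A = πr² = π(1.090×10^-2 m)² = 3.733×10^-4 m².
L = μ₀N²A/ℓ = (4π×10⁻⁷)(1710)²(3.733×10^-4)/(0.727) = 1.887×10^-3 H.
τ = L/R = (1.887×10^-3)/(667) = 2.828×10^-6 s.

τ ≈ 2.83 μs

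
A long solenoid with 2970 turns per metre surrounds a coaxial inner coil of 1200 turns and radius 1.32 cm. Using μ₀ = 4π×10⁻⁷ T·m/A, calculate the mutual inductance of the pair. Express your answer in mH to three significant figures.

M ≈ 2.45 mH

The outer solenoid produces a uniform field B₁ = μ₀n₁I₁ across the inner coil,
so the flux linkage is N₂Φ = N₂B₁A₂ = μ₀n₁N₂A₂·I₁, giving M = μ₀n₁N₂A₂.
A₂ = πr² = π(1.320×10^-2 m)² = 5.474×10^-4 m².
M = (4π×10⁻⁷)(2970)(1200)(5.474×10^-4) = 2.452×10^-3 H.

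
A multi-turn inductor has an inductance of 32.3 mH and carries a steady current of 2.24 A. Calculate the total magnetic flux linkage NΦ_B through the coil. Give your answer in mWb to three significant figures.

From L = NΦ_B/I, the flux linkage is NΦ_B = LI.
NΦ_B = (3.230×10^-2 H)(2.24 A) = 7.235×10^-2 Wb.

NΦ_B ≈ 72.4 mWb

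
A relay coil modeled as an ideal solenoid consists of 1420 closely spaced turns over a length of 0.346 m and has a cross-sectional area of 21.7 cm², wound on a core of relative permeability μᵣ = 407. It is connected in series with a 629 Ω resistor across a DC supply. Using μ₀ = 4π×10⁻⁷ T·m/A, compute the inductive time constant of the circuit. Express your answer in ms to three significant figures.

A = 21.7 cm² = 2.170×10^-3 m².
L = μ₀μᵣN²A/ℓ = (4π×10⁻⁷)(407)(1420)²(2.170×10^-3)/(0.346) = 6.468 H.
τ = L/R = (6.468)/(629) = 1.028×10^-2 s.

τ ≈ 10.3 ms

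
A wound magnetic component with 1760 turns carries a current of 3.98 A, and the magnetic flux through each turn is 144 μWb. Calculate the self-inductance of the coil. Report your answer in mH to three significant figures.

L ≈ 63.7 mH

Self-inductance is defined by L = NΦ_B/I (flux linkage over current).
L = (1760)(1.440×10^-4 Wb)/(3.98 A) = 6.368×10^-2 H.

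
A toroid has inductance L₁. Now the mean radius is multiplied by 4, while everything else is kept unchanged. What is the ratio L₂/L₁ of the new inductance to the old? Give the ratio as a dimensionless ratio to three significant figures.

For a toroid, L ∝ μᵣN²A/R.
L₂/L₁ = (4)^-1 = 0.250.

L₂/L₁ = 0.250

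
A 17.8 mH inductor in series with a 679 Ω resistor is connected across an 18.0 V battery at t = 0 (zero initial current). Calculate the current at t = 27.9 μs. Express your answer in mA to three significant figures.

τ = L/R = 1.780×10^-2/679 = 2.622×10^-5 s; final current I_∞ = ε/R = 18.0/679 = 2.651×10^-2 A.
I(t) = I_∞(1 − e^(−t/τ)) with t/τ = 1.064.
I = (2.651×10^-2)(1 − e^(−1.064)) = 1.736×10^-2 A.

I ≈ 17.4 mA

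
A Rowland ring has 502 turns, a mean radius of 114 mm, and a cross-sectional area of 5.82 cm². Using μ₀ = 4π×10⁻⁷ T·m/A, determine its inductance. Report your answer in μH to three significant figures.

For a thin toroid, L = μ₀N²A/(2πR).
L = (4π×10⁻⁷)(502)²(5.820×10^-4) / (2π×0.114 m) = 2.573×10^-4 H.

L ≈ 257 μH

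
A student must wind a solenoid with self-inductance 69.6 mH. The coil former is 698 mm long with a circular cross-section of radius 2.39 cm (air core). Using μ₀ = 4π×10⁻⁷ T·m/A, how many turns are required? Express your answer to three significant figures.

N ≈ 4640 turns

A = πr² = π(2.390×10^-2 m)² = 1.7945×10^-3 m².
From L = μ₀N²A/ℓ, N = √(Lℓ / (μ₀A)).
N = √[(6.960×10^-2)(0.698) / ((4π×10⁻⁷)×1.7945×10^-3)] = √(2.154×10^7) ≈ 4641.5.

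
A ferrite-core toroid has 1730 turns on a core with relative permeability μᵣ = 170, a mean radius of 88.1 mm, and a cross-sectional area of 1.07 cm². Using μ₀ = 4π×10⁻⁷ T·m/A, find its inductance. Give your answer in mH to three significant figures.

L ≈ 124 mH

For a thin toroid, L = μ₀μᵣN²A/(2πR).
L = (4π×10⁻⁷)(170)(1730)²(1.070×10^-4) / (2π×8.810×10^-2 m) = 0.1236 H.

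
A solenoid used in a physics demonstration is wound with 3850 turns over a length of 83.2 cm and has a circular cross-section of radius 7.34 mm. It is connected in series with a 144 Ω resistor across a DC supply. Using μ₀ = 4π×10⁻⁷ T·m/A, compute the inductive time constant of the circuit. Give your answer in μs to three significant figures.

τ ≈ 26.3 μs

A = πr² = π(7.340×10^-3 m)² = 1.693×10^-4 m².
L = μ₀N²A/ℓ = (4π×10⁻⁷)(3850)²(1.693×10^-4)/(0.832) = 3.789×10^-3 H.
τ = L/R = (3.789×10^-3)/(144) = 2.631×10^-5 s.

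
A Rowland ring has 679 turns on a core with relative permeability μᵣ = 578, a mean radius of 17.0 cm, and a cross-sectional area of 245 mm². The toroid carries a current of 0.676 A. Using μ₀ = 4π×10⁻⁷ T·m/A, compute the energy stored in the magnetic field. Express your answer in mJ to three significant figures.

U ≈ 17.6 mJ

L = μ₀μᵣN²A/(2πR) = (4π×10⁻⁷)(578)(679)²(2.450×10^-4)/(2π×0.17) = 7.681×10^-2 H.
U = ½LI² = ½(7.681×10^-2)(0.676)² = 1.755×10^-2 J.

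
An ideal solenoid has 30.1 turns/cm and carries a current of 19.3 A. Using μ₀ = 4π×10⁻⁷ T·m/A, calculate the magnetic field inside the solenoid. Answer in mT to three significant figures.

Inside a long solenoid, B = μ₀nI.
B = (4π×10⁻⁷)(3.010×10^3 m⁻¹)(19.3 A) = 7.300×10^-2 T.

B ≈ 73.0 mT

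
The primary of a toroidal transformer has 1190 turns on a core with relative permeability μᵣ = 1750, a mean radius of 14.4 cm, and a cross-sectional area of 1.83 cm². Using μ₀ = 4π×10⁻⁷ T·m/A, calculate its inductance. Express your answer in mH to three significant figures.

L ≈ 630 mH

For a thin toroid, L = μ₀μᵣN²A/(2πR).
L = (4π×10⁻⁷)(1750)(1190)²(1.830×10^-4) / (2π×0.144 m) = 0.6299 H.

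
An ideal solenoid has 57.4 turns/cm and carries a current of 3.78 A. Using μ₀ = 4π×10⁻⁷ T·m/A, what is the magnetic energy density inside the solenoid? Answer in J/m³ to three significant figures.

u ≈ 296 J/m³

B = μ₀nI = (4π×10⁻⁷)(5.740×10^3)(3.78) = 2.727×10^-2 T.
u = B²/(2μ₀) = (2.727×10^-2)²/(2×4π×10⁻⁷) = 295.8 J/m³.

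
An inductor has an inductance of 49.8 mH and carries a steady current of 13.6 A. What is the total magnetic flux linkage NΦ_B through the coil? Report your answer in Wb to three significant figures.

From L = NΦ_B/I, the flux linkage is NΦ_B = LI.
NΦ_B = (4.980×10^-2 H)(13.6 A) = 0.6773 Wb.

NΦ_B ≈ 0.677 Wb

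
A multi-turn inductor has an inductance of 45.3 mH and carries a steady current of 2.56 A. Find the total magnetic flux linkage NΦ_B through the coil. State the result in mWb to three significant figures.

NΦ_B ≈ 116 mWb

From L = NΦ_B/I, the flux linkage is NΦ_B = LI.
NΦ_B = (4.530×10^-2 H)(2.56 A) = 0.116 Wb.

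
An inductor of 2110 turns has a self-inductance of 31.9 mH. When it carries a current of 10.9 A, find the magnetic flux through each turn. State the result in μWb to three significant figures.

From L = NΦ_B/I, the flux per turn is Φ_B = LI/N.
Φ_B = (3.190×10^-2 H)(10.9 A)/2110 = 1.648×10^-4 Wb.

Φ_B ≈ 165 μWb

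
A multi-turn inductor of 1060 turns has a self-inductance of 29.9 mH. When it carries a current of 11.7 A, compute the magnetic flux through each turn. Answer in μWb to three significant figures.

From L = NΦ_B/I, the flux per turn is Φ_B = LI/N.
Φ_B = (2.990×10^-2 H)(11.7 A)/1060 = 3.300×10^-4 Wb.

Φ_B ≈ 330 μWb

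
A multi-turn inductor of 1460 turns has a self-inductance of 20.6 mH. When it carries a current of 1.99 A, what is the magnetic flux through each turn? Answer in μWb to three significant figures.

From L = NΦ_B/I, the flux per turn is Φ_B = LI/N.
Φ_B = (2.060×10^-2 H)(1.99 A)/1460 = 2.808×10^-5 Wb.

Φ_B ≈ 28.1 μWb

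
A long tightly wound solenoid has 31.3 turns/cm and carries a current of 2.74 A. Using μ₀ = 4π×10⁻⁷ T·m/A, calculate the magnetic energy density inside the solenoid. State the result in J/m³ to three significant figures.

u ≈ 46.2 J/m³

B = μ₀nI = (4π×10⁻⁷)(3.130×10^3)(2.74) = 1.078×10^-2 T.
u = B²/(2μ₀) = (1.078×10^-2)²/(2×4π×10⁻⁷) = 46.21 J/m³.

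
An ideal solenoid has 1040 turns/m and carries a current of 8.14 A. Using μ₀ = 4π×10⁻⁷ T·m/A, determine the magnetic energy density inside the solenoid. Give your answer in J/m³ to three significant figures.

B = μ₀nI = (4π×10⁻⁷)(1.040×10^3)(8.14) = 1.064×10^-2 T.
u = B²/(2μ₀) = (1.064×10^-2)²/(2×4π×10⁻⁷) = 45.03 J/m³.

u ≈ 45.0 J/m³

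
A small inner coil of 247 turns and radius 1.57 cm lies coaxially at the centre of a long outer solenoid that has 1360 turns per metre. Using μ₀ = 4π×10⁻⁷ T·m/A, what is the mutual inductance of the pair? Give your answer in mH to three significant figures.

M ≈ 0.327 mH

The outer solenoid produces a uniform field B₁ = μ₀n₁I₁ across the inner coil,
so the flux linkage is N₂Φ = N₂B₁A₂ = μ₀n₁N₂A₂·I₁, giving M = μ₀n₁N₂A₂.
A₂ = πr² = π(1.570×10^-2 m)² = 7.744×10^-4 m².
M = (4π×10⁻⁷)(1360)(247)(7.744×10^-4) = 3.269×10^-4 H.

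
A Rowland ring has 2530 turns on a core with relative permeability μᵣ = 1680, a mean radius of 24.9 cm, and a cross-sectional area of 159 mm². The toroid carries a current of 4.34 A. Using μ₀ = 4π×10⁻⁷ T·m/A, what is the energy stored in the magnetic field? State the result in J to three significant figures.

L = μ₀μᵣN²A/(2πR) = (4π×10⁻⁷)(1680)(2530)²(1.590×10^-4)/(2π×0.249) = 1.373 H.
U = ½LI² = ½(1.373)(4.34)² = 12.93 J.

U ≈ 12.9 J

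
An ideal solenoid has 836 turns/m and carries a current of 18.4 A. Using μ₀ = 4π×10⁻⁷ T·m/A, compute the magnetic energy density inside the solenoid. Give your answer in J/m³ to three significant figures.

u ≈ 149 J/m³

B = μ₀nI = (4π×10⁻⁷)(836)(18.4) = 1.933×10^-2 T.
u = B²/(2μ₀) = (1.933×10^-2)²/(2×4π×10⁻⁷) = 148.7 J/m³.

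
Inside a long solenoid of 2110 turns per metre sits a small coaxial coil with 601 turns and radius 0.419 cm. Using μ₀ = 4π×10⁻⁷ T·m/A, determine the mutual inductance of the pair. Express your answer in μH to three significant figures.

The outer solenoid produces a uniform field B₁ = μ₀n₁I₁ across the inner coil,
so the flux linkage is N₂Φ = N₂B₁A₂ = μ₀n₁N₂A₂·I₁, giving M = μ₀n₁N₂A₂.
A₂ = πr² = π(4.190×10^-3 m)² = 5.515×10^-5 m².
M = (4π×10⁻⁷)(2110)(601)(5.515×10^-5) = 8.789×10^-5 H.

M ≈ 87.9 μH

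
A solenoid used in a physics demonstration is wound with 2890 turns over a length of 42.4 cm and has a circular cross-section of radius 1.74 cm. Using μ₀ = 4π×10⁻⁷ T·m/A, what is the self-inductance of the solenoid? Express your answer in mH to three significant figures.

A = πr² = π(1.740×10^-2 m)² = 9.511×10^-4 m².
For a long solenoid, L = μ₀N²A/ℓ.
L = (4π×10⁻⁷)(2890)²(9.511×10^-4)/(0.424 m) = 2.354×10^-2 H.

L ≈ 23.5 mH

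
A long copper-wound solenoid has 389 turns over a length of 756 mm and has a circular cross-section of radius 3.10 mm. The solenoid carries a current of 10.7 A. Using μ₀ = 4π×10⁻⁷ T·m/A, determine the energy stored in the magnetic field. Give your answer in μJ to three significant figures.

U ≈ 435 μJ

A = πr² = π(3.100×10^-3 m)² = 3.019×10^-5 m².
L = μ₀N²A/ℓ = (4π×10⁻⁷)(389)²(3.019×10^-5)/(0.756) = 7.594×10^-6 H.
U = ½LI² = ½(7.594×10^-6)(10.7)² = 4.347×10^-4 J.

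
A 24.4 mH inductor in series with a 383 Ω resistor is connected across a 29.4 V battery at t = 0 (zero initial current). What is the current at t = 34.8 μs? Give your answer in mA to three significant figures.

I ≈ 32.3 mA

τ = L/R = 2.440×10^-2/383 = 6.371×10^-5 s; final current I_∞ = ε/R = 29.4/383 = 7.676×10^-2 A.
I(t) = I_∞(1 − e^(−t/τ)) with t/τ = 0.546.
I = (7.676×10^-2)(1 − e^(−0.546)) = 3.231×10^-2 A.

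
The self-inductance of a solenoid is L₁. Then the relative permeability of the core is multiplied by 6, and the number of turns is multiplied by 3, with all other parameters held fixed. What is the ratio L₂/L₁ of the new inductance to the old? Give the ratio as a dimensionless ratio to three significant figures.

L₂/L₁ = 54.0

For a solenoid, L ∝ μᵣN²A/ℓ.
L₂/L₁ = (6) × (3)^2 = 54.0.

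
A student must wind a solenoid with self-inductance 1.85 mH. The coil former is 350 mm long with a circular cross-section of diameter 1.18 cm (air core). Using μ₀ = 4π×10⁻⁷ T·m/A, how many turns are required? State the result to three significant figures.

A = π(d/2)² = π(5.900×10^-3 m)² = 1.094×10^-4 m².
From L = μ₀N²A/ℓ, N = √(Lℓ / (μ₀A)).
N = √[(1.850×10^-3)(0.35) / ((4π×10⁻⁷)×1.094×10^-4)] = √(4.712×10^6) ≈ 2170.6.

N ≈ 2170 turns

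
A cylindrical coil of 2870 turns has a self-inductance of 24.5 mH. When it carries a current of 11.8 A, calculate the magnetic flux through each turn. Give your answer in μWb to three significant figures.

Φ_B ≈ 101 μWb

From L = NΦ_B/I, the flux per turn is Φ_B = LI/N.
Φ_B = (2.450×10^-2 H)(11.8 A)/2870 = 1.007×10^-4 Wb.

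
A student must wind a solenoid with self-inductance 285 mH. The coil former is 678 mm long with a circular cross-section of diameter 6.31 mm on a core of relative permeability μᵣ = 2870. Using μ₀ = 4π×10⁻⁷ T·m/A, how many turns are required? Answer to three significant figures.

A = π(d/2)² = π(3.155×10^-3 m)² = 3.127×10^-5 m².
From L = μ₀μᵣN²A/ℓ, N = √(Lℓ / (μ₀μᵣA)).
N = √[(0.285)(0.678) / ((4π×10⁻⁷)(2870)×3.127×10^-5)] = √(1.713×10^6) ≈ 1308.9.

N ≈ 1310 turns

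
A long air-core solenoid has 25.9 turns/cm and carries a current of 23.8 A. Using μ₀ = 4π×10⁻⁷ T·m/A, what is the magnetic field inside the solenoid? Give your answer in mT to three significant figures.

Inside a long solenoid, B = μ₀nI.
B = (4π×10⁻⁷)(2.590×10^3 m⁻¹)(23.8 A) = 7.746×10^-2 T.

B ≈ 77.5 mT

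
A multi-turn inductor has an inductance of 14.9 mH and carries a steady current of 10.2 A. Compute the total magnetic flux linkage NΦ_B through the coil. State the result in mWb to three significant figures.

From L = NΦ_B/I, the flux linkage is NΦ_B = LI.
NΦ_B = (1.490×10^-2 H)(10.2 A) = 0.152 Wb.

NΦ_B ≈ 152 mWb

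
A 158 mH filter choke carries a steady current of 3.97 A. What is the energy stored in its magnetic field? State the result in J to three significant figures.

Stored magnetic energy: U = ½LI².
U = ½(0.158 H)(3.97 A)² = 1.245 J.

U ≈ 1.25 J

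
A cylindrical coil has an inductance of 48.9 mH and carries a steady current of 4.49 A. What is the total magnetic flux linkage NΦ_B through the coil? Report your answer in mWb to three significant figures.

NΦ_B ≈ 220 mWb

From L = NΦ_B/I, the flux linkage is NΦ_B = LI.
NΦ_B = (4.890×10^-2 H)(4.49 A) = 0.2196 Wb.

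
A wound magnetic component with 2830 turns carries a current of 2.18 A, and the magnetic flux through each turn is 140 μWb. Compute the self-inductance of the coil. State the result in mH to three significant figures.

L ≈ 182 mH

Self-inductance is defined by L = NΦ_B/I (flux linkage over current).
L = (2830)(1.400×10^-4 Wb)/(2.18 A) = 0.1817 H.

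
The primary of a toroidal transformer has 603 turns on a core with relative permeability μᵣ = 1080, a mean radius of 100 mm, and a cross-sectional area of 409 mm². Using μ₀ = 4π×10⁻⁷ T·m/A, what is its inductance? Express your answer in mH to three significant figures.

L ≈ 321 mH

For a thin toroid, L = μ₀μᵣN²A/(2πR).
L = (4π×10⁻⁷)(1080)(603)²(4.090×10^-4) / (2π×0.1 m) = 0.3212 H.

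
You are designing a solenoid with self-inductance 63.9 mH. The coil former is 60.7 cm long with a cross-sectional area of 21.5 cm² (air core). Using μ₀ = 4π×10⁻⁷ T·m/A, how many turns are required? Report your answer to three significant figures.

N ≈ 3790 turns

A = 21.5 cm² = 2.150×10^-3 m².
From L = μ₀N²A/ℓ, N = √(Lℓ / (μ₀A)).
N = √[(6.390×10^-2)(0.607) / ((4π×10⁻⁷)×2.150×10^-3)] = √(1.436×10^7) ≈ 3789.0.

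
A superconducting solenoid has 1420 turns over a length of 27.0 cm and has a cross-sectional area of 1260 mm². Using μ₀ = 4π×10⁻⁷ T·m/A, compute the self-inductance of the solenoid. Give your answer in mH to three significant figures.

L ≈ 11.8 mH

A = 1260 mm² = 1.260×10^-3 m².
For a long solenoid, L = μ₀N²A/ℓ.
L = (4π×10⁻⁷)(1420)²(1.260×10^-3)/(0.27 m) = 1.182×10^-2 H.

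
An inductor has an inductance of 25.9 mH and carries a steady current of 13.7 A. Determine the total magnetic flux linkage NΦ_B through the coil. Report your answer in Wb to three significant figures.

NΦ_B ≈ 0.355 Wb

From L = NΦ_B/I, the flux linkage is NΦ_B = LI.
NΦ_B = (2.590×10^-2 H)(13.7 A) = 0.3548 Wb.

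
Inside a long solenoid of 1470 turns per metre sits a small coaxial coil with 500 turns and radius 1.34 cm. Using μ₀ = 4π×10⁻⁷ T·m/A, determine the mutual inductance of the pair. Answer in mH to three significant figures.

M ≈ 0.521 mH

The outer solenoid produces a uniform field B₁ = μ₀n₁I₁ across the inner coil,
so the flux linkage is N₂Φ = N₂B₁A₂ = μ₀n₁N₂A₂·I₁, giving M = μ₀n₁N₂A₂.
A₂ = πr² = π(1.340×10^-2 m)² = 5.641×10^-4 m².
M = (4π×10⁻⁷)(1470)(500)(5.641×10^-4) = 5.210×10^-4 H.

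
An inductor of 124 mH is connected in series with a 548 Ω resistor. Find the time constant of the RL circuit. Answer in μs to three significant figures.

τ ≈ 226 μs

τ = L/R = (0.124 H)/(548 Ω) = 2.263×10^-4 s.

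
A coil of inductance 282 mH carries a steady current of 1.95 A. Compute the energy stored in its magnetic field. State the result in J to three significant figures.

U ≈ 0.536 J

Stored magnetic energy: U = ½LI².
U = ½(0.282 H)(1.95 A)² = 0.5362 J.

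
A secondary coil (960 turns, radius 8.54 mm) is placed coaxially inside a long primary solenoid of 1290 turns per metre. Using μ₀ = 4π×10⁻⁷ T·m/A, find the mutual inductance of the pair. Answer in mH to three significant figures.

M ≈ 0.357 mH

The outer solenoid produces a uniform field B₁ = μ₀n₁I₁ across the inner coil,
so the flux linkage is N₂Φ = N₂B₁A₂ = μ₀n₁N₂A₂·I₁, giving M = μ₀n₁N₂A₂.
A₂ = πr² = π(8.540×10^-3 m)² = 2.291×10^-4 m².
M = (4π×10⁻⁷)(1290)(960)(2.291×10^-4) = 3.566×10^-4 H.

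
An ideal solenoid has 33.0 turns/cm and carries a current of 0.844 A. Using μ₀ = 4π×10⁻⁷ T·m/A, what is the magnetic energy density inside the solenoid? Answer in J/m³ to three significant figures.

u ≈ 4.87 J/m³

B = μ₀nI = (4π×10⁻⁷)(3.300×10^3)(0.844) = 3.500×10^-3 T.
u = B²/(2μ₀) = (3.500×10^-3)²/(2×4π×10⁻⁷) = 4.874 J/m³.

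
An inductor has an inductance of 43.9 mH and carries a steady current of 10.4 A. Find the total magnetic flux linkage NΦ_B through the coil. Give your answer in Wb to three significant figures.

NΦ_B ≈ 0.457 Wb

From L = NΦ_B/I, the flux linkage is NΦ_B = LI.
NΦ_B = (4.390×10^-2 H)(10.4 A) = 0.4566 Wb.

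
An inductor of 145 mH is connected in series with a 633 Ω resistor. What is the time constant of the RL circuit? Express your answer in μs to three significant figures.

τ = L/R = (0.145 H)/(633 Ω) = 2.291×10^-4 s.

τ ≈ 229 μs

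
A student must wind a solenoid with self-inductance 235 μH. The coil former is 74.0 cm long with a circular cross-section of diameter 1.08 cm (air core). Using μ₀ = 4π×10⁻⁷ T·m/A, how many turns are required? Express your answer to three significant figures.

N ≈ 1230 turns

A = π(d/2)² = π(5.400×10^-3 m)² = 9.161×10^-5 m².
From L = μ₀N²A/ℓ, N = √(Lℓ / (μ₀A)).
N = √[(2.350×10^-4)(0.74) / ((4π×10⁻⁷)×9.161×10^-5)] = √(1.511×10^6) ≈ 1229.1.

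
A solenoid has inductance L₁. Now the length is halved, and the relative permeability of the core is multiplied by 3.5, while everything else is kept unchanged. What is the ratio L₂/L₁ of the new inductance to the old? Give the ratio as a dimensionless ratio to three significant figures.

L₂/L₁ = 7.00

For a solenoid, L ∝ μᵣN²A/ℓ.
L₂/L₁ = (0.5)^-1 × (3.5) = 7.00.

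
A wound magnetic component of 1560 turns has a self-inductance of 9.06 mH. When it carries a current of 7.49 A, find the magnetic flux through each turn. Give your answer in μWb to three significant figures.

Φ_B ≈ 43.5 μWb

From L = NΦ_B/I, the flux per turn is Φ_B = LI/N.
Φ_B = (9.060×10^-3 H)(7.49 A)/1560 = 4.350×10^-5 Wb.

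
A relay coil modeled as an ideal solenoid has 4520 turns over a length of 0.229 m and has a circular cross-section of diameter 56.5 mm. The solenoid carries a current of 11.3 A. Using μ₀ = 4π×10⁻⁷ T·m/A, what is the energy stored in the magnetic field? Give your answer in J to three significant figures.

A = π(d/2)² = π(2.825×10^-2 m)² = 2.507×10^-3 m².
L = μ₀N²A/ℓ = (4π×10⁻⁷)(4520)²(2.507×10^-3)/(0.229) = 0.2811 H.
U = ½LI² = ½(0.2811)(11.3)² = 17.946 J.

U ≈ 17.9 J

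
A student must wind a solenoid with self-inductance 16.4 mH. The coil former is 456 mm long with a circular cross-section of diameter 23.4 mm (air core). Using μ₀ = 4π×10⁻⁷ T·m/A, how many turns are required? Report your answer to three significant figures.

N ≈ 3720 turns

A = π(d/2)² = π(1.170×10^-2 m)² = 4.301×10^-4 m².
From L = μ₀N²A/ℓ, N = √(Lℓ / (μ₀A)).
N = √[(1.640×10^-2)(0.456) / ((4π×10⁻⁷)×4.301×10^-4)] = √(1.384×10^7) ≈ 3720.0.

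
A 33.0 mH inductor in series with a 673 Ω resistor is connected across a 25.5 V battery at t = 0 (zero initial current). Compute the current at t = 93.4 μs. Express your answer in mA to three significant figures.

τ = L/R = 3.300×10^-2/673 = 4.903×10^-5 s; final current I_∞ = ε/R = 25.5/673 = 3.789×10^-2 A.
I(t) = I_∞(1 − e^(−t/τ)) with t/τ = 1.905.
I = (3.789×10^-2)(1 − e^(−1.905)) = 3.224999×10^-2 A.

I ≈ 32.2 mA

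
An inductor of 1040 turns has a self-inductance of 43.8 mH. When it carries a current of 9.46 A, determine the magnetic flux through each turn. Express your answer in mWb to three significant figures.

Φ_B ≈ 0.398 mWb

From L = NΦ_B/I, the flux per turn is Φ_B = LI/N.
Φ_B = (4.380×10^-2 H)(9.46 A)/1040 = 3.984×10^-4 Wb.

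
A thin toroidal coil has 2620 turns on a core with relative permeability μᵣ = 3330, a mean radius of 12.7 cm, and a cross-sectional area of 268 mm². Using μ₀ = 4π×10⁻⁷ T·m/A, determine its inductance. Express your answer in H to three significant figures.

For a thin toroid, L = μ₀μᵣN²A/(2πR).
L = (4π×10⁻⁷)(3330)(2620)²(2.680×10^-4) / (2π×0.127 m) = 9.647 H.

L ≈ 9.65 H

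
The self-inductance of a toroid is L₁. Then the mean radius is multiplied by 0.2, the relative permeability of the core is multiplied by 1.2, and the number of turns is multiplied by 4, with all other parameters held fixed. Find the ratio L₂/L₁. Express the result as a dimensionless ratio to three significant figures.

For a toroid, L ∝ μᵣN²A/R.
L₂/L₁ = (0.2)^-1 × (1.2) × (4)^2 = 96.0.

L₂/L₁ = 96.0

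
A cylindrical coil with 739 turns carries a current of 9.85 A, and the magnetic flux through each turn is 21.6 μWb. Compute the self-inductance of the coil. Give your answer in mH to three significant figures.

L ≈ 1.62 mH

Self-inductance is defined by L = NΦ_B/I (flux linkage over current).
L = (739)(2.160×10^-5 Wb)/(9.85 A) = 1.621×10^-3 H.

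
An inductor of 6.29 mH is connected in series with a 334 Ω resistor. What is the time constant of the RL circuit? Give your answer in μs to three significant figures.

τ = L/R = (6.290×10^-3 H)/(334 Ω) = 1.883×10^-5 s.

τ ≈ 18.8 μs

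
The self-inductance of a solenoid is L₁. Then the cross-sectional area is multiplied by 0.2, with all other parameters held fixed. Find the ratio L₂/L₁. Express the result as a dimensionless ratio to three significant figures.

L₂/L₁ = 0.200

For a solenoid, L ∝ μᵣN²A/ℓ.
L₂/L₁ = (0.2) = 0.200.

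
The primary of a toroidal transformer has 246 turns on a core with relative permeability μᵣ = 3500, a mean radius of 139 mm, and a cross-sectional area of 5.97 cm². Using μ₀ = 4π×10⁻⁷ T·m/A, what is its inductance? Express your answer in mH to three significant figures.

L ≈ 182 mH

For a thin toroid, L = μ₀μᵣN²A/(2πR).
L = (4π×10⁻⁷)(3500)(246)²(5.970×10^-4) / (2π×0.139 m) = 0.1819 H.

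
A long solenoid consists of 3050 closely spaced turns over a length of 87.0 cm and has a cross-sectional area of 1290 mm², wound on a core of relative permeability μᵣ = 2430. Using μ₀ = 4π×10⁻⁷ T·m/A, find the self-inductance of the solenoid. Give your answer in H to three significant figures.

L ≈ 42.1 H

A = 1290 mm² = 1.290×10^-3 m².
For a long solenoid, L = μ₀μᵣN²A/ℓ.
L = (4π×10⁻⁷)(2430)(3050)²(1.290×10^-3)/(0.87 m) = 42.12 H.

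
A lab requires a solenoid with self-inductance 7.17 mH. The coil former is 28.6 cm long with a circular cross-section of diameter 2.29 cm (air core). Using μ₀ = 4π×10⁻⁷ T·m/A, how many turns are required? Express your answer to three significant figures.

A = π(d/2)² = π(1.145×10^-2 m)² = 4.119×10^-4 m².
From L = μ₀N²A/ℓ, N = √(Lℓ / (μ₀A)).
N = √[(7.170×10^-3)(0.286) / ((4π×10⁻⁷)×4.119×10^-4)] = √(3.962×10^6) ≈ 1990.5.

N ≈ 1990 turns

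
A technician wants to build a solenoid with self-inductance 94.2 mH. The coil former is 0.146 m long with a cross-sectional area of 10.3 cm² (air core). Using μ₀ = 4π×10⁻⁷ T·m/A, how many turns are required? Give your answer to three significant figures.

A = 10.3 cm² = 1.030×10^-3 m².
From L = μ₀N²A/ℓ, N = √(Lℓ / (μ₀A)).
N = √[(9.420×10^-2)(0.146) / ((4π×10⁻⁷)×1.030×10^-3)] = √(1.063×10^7) ≈ 3259.7.

N ≈ 3260 turns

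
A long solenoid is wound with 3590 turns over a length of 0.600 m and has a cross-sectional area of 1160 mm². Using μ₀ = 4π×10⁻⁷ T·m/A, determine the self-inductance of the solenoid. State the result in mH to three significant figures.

A = 1160 mm² = 1.160×10^-3 m².
For a long solenoid, L = μ₀N²A/ℓ.
L = (4π×10⁻⁷)(3590)²(1.160×10^-3)/(0.6 m) = 3.131×10^-2 H.

L ≈ 31.3 mH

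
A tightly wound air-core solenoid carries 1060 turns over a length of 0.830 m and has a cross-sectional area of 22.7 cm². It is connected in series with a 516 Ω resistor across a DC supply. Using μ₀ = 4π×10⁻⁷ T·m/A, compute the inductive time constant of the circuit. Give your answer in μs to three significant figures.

τ ≈ 7.48 μs

A = 22.7 cm² = 2.270×10^-3 m².
L = μ₀N²A/ℓ = (4π×10⁻⁷)(1060)²(2.270×10^-3)/(0.83) = 3.862×10^-3 H.
τ = L/R = (3.862×10^-3)/(516) = 7.484×10^-6 s.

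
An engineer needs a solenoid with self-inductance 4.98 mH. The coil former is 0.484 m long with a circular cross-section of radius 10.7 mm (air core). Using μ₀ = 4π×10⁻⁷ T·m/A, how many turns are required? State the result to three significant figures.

N ≈ 2310 turns

A = πr² = π(1.070×10^-2 m)² = 3.597×10^-4 m².
From L = μ₀N²A/ℓ, N = √(Lℓ / (μ₀A)).
N = √[(4.980×10^-3)(0.484) / ((4π×10⁻⁷)×3.597×10^-4)] = √(5.333×10^6) ≈ 2309.3.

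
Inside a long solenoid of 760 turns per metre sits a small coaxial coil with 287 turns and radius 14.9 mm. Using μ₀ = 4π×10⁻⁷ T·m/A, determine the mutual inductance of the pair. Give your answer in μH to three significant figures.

M ≈ 191 μH

The outer solenoid produces a uniform field B₁ = μ₀n₁I₁ across the inner coil,
so the flux linkage is N₂Φ = N₂B₁A₂ = μ₀n₁N₂A₂·I₁, giving M = μ₀n₁N₂A₂.
A₂ = πr² = π(1.490×10^-2 m)² = 6.9746×10^-4 m².
M = (4π×10⁻⁷)(760)(287)(6.9746×10^-4) = 1.912×10^-4 H.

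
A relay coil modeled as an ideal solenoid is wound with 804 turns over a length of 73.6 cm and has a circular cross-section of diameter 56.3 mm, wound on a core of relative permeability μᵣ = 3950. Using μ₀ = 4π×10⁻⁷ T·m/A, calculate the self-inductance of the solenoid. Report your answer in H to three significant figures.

L ≈ 10.9 H

A = π(d/2)² = π(2.815×10^-2 m)² = 2.489×10^-3 m².
For a long solenoid, L = μ₀μᵣN²A/ℓ.
L = (4π×10⁻⁷)(3950)(804)²(2.489×10^-3)/(0.736 m) = 10.85 H.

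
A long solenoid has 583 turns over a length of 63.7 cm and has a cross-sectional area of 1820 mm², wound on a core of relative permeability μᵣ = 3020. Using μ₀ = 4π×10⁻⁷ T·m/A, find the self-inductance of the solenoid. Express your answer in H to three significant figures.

A = 1820 mm² = 1.820×10^-3 m².
For a long solenoid, L = μ₀μᵣN²A/ℓ.
L = (4π×10⁻⁷)(3020)(583)²(1.820×10^-3)/(0.637 m) = 3.685 H.

L ≈ 3.69 H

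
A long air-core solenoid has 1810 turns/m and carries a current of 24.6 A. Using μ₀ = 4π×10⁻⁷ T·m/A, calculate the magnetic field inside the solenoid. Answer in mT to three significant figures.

Inside a long solenoid, B = μ₀nI.
B = (4π×10⁻⁷)(1.810×10^3 m⁻¹)(24.6 A) = 5.595×10^-2 T.

B ≈ 56.0 mT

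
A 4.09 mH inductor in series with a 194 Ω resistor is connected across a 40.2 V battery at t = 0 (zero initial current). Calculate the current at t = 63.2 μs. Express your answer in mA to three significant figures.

τ = L/R = 4.090×10^-3/194 = 2.108×10^-5 s; final current I_∞ = ε/R = 40.2/194 = 0.2072 A.
I(t) = I_∞(1 − e^(−t/τ)) with t/τ = 2.998.
I = (0.2072)(1 − e^(−2.998)) = 0.1969 A.

I ≈ 197 mA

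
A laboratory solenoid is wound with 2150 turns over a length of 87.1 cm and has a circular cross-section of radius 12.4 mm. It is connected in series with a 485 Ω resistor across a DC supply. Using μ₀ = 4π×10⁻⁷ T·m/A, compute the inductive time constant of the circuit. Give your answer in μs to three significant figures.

A = πr² = π(1.240×10^-2 m)² = 4.831×10^-4 m².
L = μ₀N²A/ℓ = (4π×10⁻⁷)(2150)²(4.831×10^-4)/(0.871) = 3.222×10^-3 H.
τ = L/R = (3.222×10^-3)/(485) = 6.642×10^-6 s.

τ ≈ 6.64 μs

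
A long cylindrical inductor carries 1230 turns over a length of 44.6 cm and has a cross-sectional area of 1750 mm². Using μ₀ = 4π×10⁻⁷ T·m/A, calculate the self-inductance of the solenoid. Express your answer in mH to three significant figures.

L ≈ 7.46 mH

A = 1750 mm² = 1.750×10^-3 m².
For a long solenoid, L = μ₀N²A/ℓ.
L = (4π×10⁻⁷)(1230)²(1.750×10^-3)/(0.446 m) = 7.460×10^-3 H.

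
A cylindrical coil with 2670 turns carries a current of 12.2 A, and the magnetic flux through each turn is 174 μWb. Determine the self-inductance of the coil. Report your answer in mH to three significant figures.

L ≈ 38.1 mH

Self-inductance is defined by L = NΦ_B/I (flux linkage over current).
L = (2670)(1.740×10^-4 Wb)/(12.2 A) = 3.808×10^-2 H.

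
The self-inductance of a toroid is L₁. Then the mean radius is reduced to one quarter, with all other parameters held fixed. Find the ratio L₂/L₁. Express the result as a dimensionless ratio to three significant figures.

For a toroid, L ∝ μᵣN²A/R.
L₂/L₁ = (0.25)^-1 = 4.00.

L₂/L₁ = 4.00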